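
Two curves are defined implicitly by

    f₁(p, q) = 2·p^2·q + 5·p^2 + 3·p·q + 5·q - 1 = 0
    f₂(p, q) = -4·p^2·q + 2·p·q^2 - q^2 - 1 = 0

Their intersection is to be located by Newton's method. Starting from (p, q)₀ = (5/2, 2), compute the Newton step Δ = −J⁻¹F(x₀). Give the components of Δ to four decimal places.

At (5/2, 2): F = (80.2500, -35.0000).
Jacobian J = [[4·p·q + 10·p + 3·q, 2·p^2 + 3·p + 5], [-8·p·q + 2·q^2, -4·p^2 + 4·p·q - 2·q]].
At the point, J = [[51.0000, 25.0000], [-32.0000, -9.0000]] (det J = 341.0000).
Solving J·Δ = −F gives Δ = (-0.4479, -2.2962).

(-0.4479, -2.2962)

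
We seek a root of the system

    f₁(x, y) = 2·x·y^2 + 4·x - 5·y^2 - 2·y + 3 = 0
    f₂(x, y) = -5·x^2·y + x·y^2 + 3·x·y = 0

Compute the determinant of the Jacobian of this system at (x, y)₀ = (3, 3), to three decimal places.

-108.000

J = [[2·y^2 + 4, 4·x·y - 10·y - 2], [-10·x·y + y^2 + 3·y, -5·x^2 + 2·x·y + 3·x]].
At the point, J = [[22.000, 4.000], [-72.000, -18.000]].
det J = -108.000.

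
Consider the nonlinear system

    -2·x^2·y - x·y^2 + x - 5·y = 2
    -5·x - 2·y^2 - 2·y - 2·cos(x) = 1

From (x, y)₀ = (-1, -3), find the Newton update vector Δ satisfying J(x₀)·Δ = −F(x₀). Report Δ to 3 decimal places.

(0.530, 1.262)

At (-1, -3): F = (27.000, -9.08060).
Jacobian J = [[-4·x·y - y^2 + 1, -2·x^2 - 2·x·y - 5], [2·sin(x) - 5, -4·y - 2]].
At the point, J = [[-20.000, -13.000], [-6.68294, 10.000]] (det J = -286.87825).
Solving J·Δ = −F gives Δ = (0.530, 1.262).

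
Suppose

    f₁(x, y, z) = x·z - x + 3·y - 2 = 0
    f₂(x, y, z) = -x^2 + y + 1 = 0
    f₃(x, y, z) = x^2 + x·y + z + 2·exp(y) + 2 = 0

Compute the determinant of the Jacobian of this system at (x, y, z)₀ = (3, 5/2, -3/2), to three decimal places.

J = [[z - 1, 3, x], [-2·x, 1, 0], [2·x + y, x + 2·exp(y), 1]].
At the point, J = [[-2.500, 3.000, 3.000], [-6.000, 1.000, 0.000], [8.500, 27.36499, 1.000]].
det J = -502.570.

-502.570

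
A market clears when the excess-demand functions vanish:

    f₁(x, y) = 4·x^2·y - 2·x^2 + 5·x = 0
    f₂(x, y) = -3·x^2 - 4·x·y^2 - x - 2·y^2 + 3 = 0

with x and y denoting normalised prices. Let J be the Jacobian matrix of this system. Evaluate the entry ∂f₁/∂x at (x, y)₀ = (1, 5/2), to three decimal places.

∂f₁/∂x = 8·x·y - 4·x + 5.
At (1, 5/2) this is 21.000.

21.000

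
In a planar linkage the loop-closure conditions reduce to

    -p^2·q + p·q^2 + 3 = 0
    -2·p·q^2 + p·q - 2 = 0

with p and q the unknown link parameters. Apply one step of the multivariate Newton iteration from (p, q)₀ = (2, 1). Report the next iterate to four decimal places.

At (2, 1): F = (1.0000, -4.0000).
Jacobian J = [[-2·p·q + q^2, -p^2 + 2·p·q], [-2·q^2 + q, -4·p·q + p]].
At the point, J = [[-3.0000, 0.0000], [-1.0000, -6.0000]] (det J = 18.0000).
Solving J·Δ = −F gives Δ = (0.3333, -0.7222).
Then the next iterate is (p, q)₁ = (2.3333, 0.2778).

(2.3333, 0.2778)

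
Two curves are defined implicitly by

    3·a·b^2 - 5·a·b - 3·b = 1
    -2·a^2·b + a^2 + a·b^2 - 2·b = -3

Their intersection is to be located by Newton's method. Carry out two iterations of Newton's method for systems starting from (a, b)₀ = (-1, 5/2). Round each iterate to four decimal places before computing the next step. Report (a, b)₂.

(-1.0449, 0.7212)

At (-1, 5/2): F = (-14.7500, -12.2500).
Jacobian J = [[3·b^2 - 5·b, 6·a·b - 5·a - 3], [-4·a·b + 2·a + b^2, -2·a^2 + 2·a·b - 2]].
At the point, J = [[6.2500, -13.0000], [14.2500, -9.0000]] (det J = 129.0000).
Solving J·Δ = −F gives Δ = (0.2054, -1.0359).
Then the next iterate is (a, b)₁ = (-0.7946, 1.4641).
Round to (-0.7946, 1.4641) and repeat: F = (-4.685318, -2.848940), J = [[-0.889734, -6.007243], [5.207884, -5.589526]].
Δ = (-0.2503, -0.7429), so (a, b)₂ = (-1.0449, 0.7212).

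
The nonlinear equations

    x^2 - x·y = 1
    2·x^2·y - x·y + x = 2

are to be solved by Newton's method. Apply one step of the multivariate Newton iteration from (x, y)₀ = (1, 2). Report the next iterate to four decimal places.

At (1, 2): F = (-2.0000, 1.0000).
Jacobian J = [[2·x - y, -x], [4·x·y - y + 1, 2·x^2 - x]].
At the point, J = [[0.0000, -1.0000], [7.0000, 1.0000]] (det J = 7.0000).
Solving J·Δ = −F gives Δ = (0.1429, -2.0000).
Then the next iterate is (x, y)₁ = (1.1429, 0.0000).

(1.1429, 0.0000)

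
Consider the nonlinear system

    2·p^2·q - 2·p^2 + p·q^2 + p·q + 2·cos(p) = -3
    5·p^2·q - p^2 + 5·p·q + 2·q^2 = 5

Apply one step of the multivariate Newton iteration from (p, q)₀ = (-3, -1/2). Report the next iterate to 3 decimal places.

At (-3, -1/2): F = (-25.22998, -28.500).
Jacobian J = [[4·p·q - 4·p + q^2 + q - 2·sin(p), 2·p^2 + 2·p·q + p], [10·p·q - 2·p + 5·q, 5·p^2 + 5·p + 4·q]].
At the point, J = [[18.03224, 18.000], [18.500, 28.000]] (det J = 171.90272).
Solving J·Δ = −F gives Δ = (1.125, 0.274).
Then the next iterate is (p, q)₁ = (-1.875, -0.226).

(-1.875, -0.226)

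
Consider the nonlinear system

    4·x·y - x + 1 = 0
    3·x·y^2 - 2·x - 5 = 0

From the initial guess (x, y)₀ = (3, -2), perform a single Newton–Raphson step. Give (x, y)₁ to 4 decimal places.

(-0.1176, -2.1716)

At (3, -2): F = (-26.0000, 25.0000).
Jacobian J = [[4·y - 1, 4·x], [3·y^2 - 2, 6·x·y]].
At the point, J = [[-9.0000, 12.0000], [10.0000, -36.0000]] (det J = 204.0000).
Solving J·Δ = −F gives Δ = (-3.1176, -0.1716).
Then the next iterate is (x, y)₁ = (-0.1176, -2.1716).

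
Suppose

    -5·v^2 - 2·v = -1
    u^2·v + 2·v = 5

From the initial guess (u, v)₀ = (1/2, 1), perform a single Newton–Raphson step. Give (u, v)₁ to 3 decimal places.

At (1/2, 1): F = (-6.000, -2.750).
Jacobian J = [[0, -10·v - 2], [2·u·v, u^2 + 2]].
At the point, J = [[0.000, -12.000], [1.000, 2.250]] (det J = 12.000).
Solving J·Δ = −F gives Δ = (3.875, -0.500).
Then the next iterate is (u, v)₁ = (4.375, 0.500).

(4.375, 0.500)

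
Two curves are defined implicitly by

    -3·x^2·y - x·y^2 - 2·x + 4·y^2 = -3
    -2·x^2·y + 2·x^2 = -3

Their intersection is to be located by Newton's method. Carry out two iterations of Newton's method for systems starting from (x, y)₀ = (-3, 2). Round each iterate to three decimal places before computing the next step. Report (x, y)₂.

At (-3, 2): F = (-17.000, -15.000).
Jacobian J = [[-6·x·y - y^2 - 2, -3·x^2 - 2·x·y + 8·y], [-4·x·y + 4·x, -2·x^2]].
At the point, J = [[30.000, 1.000], [12.000, -18.000]] (det J = -552.000).
Solving J·Δ = −F gives Δ = (0.582, -0.446).
Then the next iterate is (x, y)₁ = (-2.418, 1.554).
Round to (-2.418, 1.554) and repeat: F = (-3.92250, -3.47817), J = [[18.13052, 2.40697], [5.35829, -11.69345]].
Δ = (0.241, -0.187), so (x, y)₂ = (-2.177, 1.367).

(-2.177, 1.367)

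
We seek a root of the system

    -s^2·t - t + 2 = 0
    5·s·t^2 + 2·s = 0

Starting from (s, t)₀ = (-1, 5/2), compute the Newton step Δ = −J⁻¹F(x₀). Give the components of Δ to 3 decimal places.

(0.145, -1.137)

At (-1, 5/2): F = (-3.000, -33.250).
Jacobian J = [[-2·s·t, -s^2 - 1], [5·t^2 + 2, 10·s·t]].
At the point, J = [[5.000, -2.000], [33.250, -25.000]] (det J = -58.500).
Solving J·Δ = −F gives Δ = (0.145, -1.137).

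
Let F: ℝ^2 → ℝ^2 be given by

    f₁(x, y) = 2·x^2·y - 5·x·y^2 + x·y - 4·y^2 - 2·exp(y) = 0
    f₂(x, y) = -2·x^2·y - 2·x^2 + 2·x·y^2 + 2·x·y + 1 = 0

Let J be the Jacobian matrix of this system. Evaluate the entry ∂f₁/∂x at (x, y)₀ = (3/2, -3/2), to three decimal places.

-21.750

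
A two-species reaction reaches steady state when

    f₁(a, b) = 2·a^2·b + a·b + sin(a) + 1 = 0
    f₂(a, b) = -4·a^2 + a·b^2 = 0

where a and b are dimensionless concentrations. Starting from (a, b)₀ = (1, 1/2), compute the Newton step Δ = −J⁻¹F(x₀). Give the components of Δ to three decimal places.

(-0.555, -0.551)

At (1, 1/2): F = (3.34147, -3.750).
Jacobian J = [[4·a·b + b + cos(a), 2·a^2 + a], [-8·a + b^2, 2·a·b]].
At the point, J = [[3.04030, 3.000], [-7.750, 1.000]] (det J = 26.29030).
Solving J·Δ = −F gives Δ = (-0.555, -0.551).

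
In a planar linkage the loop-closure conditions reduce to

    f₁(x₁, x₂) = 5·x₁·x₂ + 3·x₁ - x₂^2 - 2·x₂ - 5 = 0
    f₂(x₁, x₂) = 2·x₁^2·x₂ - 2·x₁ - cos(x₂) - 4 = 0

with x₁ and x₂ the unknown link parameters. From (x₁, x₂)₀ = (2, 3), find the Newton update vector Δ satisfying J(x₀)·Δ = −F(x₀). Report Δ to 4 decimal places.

(-0.9389, 0.4504)

At (2, 3): F = (16.0000, 16.989992).
Jacobian J = [[5·x₂ + 3, 5·x₁ - 2·x₂ - 2], [4·x₁·x₂ - 2, 2·x₁^2 + sin(x₂)]].
At the point, J = [[18.0000, 2.0000], [22.0000, 8.141120]] (det J = 102.540160).
Solving J·Δ = −F gives Δ = (-0.9389, 0.4504).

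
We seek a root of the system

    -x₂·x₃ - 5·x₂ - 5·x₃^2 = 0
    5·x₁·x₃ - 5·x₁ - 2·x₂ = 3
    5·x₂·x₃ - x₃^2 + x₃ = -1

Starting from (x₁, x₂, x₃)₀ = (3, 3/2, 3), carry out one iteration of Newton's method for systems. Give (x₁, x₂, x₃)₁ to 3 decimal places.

(2.790, 0.597, 1.420)

At (3, 3/2, 3): F = (-57.000, 24.000, 17.500).
Jacobian J = [[0, -x₃ - 5, -x₂ - 10·x₃], [5·x₃ - 5, -2, 5·x₁], [0, 5·x₃, 5·x₂ - 2·x₃ + 1]].
At the point, J = [[0.000, -8.000, -31.500], [10.000, -2.000, 15.000], [0.000, 15.000, 2.500]] (det J = -4525.000).
Solving J·Δ = −F gives Δ = (-0.210, -0.903, -1.580).
Then the next iterate is (x₁, x₂, x₃)₁ = (2.790, 0.597, 1.420).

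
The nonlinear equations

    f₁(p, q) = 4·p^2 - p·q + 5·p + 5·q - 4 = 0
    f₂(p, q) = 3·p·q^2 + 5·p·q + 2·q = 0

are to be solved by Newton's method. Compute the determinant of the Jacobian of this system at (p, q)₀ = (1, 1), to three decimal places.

J = [[8·p - q + 5, -p + 5], [3·q^2 + 5·q, 6·p·q + 5·p + 2]].
At the point, J = [[12.000, 4.000], [8.000, 13.000]].
det J = 124.000.

124.000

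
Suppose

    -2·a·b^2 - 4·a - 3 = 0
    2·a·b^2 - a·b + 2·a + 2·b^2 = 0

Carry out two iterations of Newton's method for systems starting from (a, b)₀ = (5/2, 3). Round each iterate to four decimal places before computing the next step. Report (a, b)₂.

(0.2403, 1.4167)

At (5/2, 3): F = (-58.0000, 60.5000).
Jacobian J = [[-2·b^2 - 4, -4·a·b], [2·b^2 - b + 2, 4·a·b - a + 4·b]].
At the point, J = [[-22.0000, -30.0000], [17.0000, 39.5000]] (det J = -359.0000).
Solving J·Δ = −F gives Δ = (-1.3259, -0.9610).
Then the next iterate is (a, b)₁ = (1.1741, 2.0390).
Round to (1.1741, 2.0390) and repeat: F = (-17.459091, 18.031943), J = [[-12.315042, -9.575960], [8.276042, 16.557860]].
Δ = (-0.9338, -0.6223), so (a, b)₂ = (0.2403, 1.4167).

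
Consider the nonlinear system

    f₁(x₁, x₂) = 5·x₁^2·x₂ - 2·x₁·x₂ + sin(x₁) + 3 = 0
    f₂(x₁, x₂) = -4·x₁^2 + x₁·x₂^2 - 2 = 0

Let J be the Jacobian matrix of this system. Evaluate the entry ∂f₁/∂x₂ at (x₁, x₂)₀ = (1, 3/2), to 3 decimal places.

3.000

∂f₁/∂x₂ = 5·x₁^2 - 2·x₁.
At (1, 3/2) this is 3.000.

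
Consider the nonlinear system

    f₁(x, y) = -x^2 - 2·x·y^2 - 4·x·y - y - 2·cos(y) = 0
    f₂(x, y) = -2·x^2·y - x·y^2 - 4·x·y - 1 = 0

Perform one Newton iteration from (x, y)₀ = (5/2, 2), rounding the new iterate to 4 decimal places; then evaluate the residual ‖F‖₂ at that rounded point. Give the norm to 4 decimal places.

19.2137

At (5/2, 2): F = (-47.417706, -56.0000).
Jacobian J = [[-2·x - 2·y^2 - 4·y, -4·x·y - 4·x + 2·sin(y) - 1], [-4·x·y - y^2 - 4·y, -2·x^2 - 2·x·y - 4·x]].
At the point, J = [[-21.0000, -29.181405], [-32.0000, -32.5000]] (det J = -251.304965).
Solving J·Δ = −F gives Δ = (-0.3704, -1.3584).
Then the next iterate is (x, y)₁ = (2.1296, 0.6416).
Re-evaluating at (2.1296, 0.6416): F = (-13.997782, -13.161620), so ‖F‖₂ = 19.2137.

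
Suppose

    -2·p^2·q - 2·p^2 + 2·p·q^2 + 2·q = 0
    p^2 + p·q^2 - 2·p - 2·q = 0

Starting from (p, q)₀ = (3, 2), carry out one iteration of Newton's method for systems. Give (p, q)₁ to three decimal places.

(1.988, 1.709)

At (3, 2): F = (-26.000, 11.000).
Jacobian J = [[-4·p·q - 4·p + 2·q^2, -2·p^2 + 4·p·q + 2], [2·p + q^2 - 2, 2·p·q - 2]].
At the point, J = [[-28.000, 8.000], [8.000, 10.000]] (det J = -344.000).
Solving J·Δ = −F gives Δ = (-1.012, -0.291).
Then the next iterate is (p, q)₁ = (1.988, 1.709).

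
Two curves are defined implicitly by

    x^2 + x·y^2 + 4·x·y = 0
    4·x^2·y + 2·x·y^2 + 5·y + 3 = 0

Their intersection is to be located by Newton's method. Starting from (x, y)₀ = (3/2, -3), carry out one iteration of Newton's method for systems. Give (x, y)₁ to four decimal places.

At (3/2, -3): F = (-2.2500, -12.0000).
Jacobian J = [[2·x + y^2 + 4·y, 2·x·y + 4·x], [8·x·y + 2·y^2, 4·x^2 + 4·x·y + 5]].
At the point, J = [[0.0000, -3.0000], [-18.0000, -4.0000]] (det J = -54.0000).
Solving J·Δ = −F gives Δ = (-0.5000, -0.7500).
Then the next iterate is (x, y)₁ = (1.0000, -3.7500).

(1.0000, -3.7500)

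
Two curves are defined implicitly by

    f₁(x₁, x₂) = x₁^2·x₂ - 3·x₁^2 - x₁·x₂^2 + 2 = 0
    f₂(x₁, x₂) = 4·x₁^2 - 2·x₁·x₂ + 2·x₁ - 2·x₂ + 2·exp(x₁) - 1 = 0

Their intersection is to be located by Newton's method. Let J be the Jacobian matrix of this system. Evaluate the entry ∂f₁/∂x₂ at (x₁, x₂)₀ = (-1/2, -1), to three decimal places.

-0.750

∂f₁/∂x₂ = x₁^2 - 2·x₁·x₂.
At (-1/2, -1) this is -0.750.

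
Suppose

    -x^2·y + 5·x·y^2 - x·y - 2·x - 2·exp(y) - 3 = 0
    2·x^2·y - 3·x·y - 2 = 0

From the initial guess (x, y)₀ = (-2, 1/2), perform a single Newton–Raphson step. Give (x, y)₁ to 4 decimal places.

At (-2, 1/2): F = (-5.797443, 5.0000).
Jacobian J = [[-2·x·y + 5·y^2 - y - 2, -x^2 + 10·x·y - x - 2·exp(y)], [4·x·y - 3·y, 2·x^2 - 3·x]].
At the point, J = [[0.7500, -15.297443], [-5.5000, 14.0000]] (det J = -73.635934).
Solving J·Δ = −F gives Δ = (-0.0635, -0.3821).
Then the next iterate is (x, y)₁ = (-2.0635, 0.1179).

(-2.0635, 0.1179)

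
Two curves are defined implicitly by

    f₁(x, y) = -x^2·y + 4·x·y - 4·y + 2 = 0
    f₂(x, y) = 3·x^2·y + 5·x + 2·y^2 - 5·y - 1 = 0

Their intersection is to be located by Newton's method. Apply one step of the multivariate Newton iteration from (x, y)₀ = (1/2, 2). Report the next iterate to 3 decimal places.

(0.651, 1.291)

At (1/2, 2): F = (-2.500, 1.000).
Jacobian J = [[-2·x·y + 4·y, -x^2 + 4·x - 4], [6·x·y + 5, 3·x^2 + 4·y - 5]].
At the point, J = [[6.000, -2.250], [11.000, 3.750]] (det J = 47.250).
Solving J·Δ = −F gives Δ = (0.151, -0.709).
Then the next iterate is (x, y)₁ = (0.651, 1.291).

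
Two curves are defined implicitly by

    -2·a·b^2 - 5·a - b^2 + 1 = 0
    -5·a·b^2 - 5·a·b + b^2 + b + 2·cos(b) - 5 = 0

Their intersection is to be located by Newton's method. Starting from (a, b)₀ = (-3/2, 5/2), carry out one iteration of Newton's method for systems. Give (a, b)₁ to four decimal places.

(-0.6519, 1.8842)

At (-3/2, 5/2): F = (21.0000, 67.772713).
Jacobian J = [[-2·b^2 - 5, -4·a·b - 2·b], [-5·b^2 - 5·b, -10·a·b - 5·a + 2·b - 2·sin(b) + 1]].
At the point, J = [[-17.5000, 10.0000], [-43.7500, 49.803056]] (det J = -434.053475).
Solving J·Δ = −F gives Δ = (0.8481, -0.6158).
Then the next iterate is (a, b)₁ = (-0.6519, 1.8842).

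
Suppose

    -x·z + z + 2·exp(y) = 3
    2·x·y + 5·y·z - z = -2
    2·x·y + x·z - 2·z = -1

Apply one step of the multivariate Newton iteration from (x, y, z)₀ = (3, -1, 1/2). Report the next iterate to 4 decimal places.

At (3, -1, 1/2): F = (-3.264241, -7.0000, -4.5000).
Jacobian J = [[-z, 2·exp(y), -x + 1], [2·y, 2·x + 5·z, 5·y - 1], [2·y + z, 2·x, x - 2]].
At the point, J = [[-0.5000, 0.735759, -2.0000], [-2.0000, 8.5000, -6.0000], [-1.5000, 6.0000, 1.0000]] (det J = -15.656652).
Solving J·Δ = −F gives Δ = (-7.2010, -1.0160, -0.2056).
Then the next iterate is (x, y, z)₁ = (-4.2010, -2.0160, 0.2944).

(-4.2010, -2.0160, 0.2944)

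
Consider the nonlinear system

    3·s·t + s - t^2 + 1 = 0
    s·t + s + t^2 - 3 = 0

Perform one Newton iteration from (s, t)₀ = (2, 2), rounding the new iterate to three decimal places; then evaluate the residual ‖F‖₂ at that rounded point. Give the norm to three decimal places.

1.924

At (2, 2): F = (11.000, 7.000).
Jacobian J = [[3·t + 1, 3·s - 2·t], [t + 1, s + 2·t]].
At the point, J = [[7.000, 2.000], [3.000, 6.000]] (det J = 36.000).
Solving J·Δ = −F gives Δ = (-1.444, -0.444).
Then the next iterate is (s, t)₁ = (0.556, 1.556).
Re-evaluating at (0.556, 1.556): F = (1.73027, 0.84227), so ‖F‖₂ = 1.924.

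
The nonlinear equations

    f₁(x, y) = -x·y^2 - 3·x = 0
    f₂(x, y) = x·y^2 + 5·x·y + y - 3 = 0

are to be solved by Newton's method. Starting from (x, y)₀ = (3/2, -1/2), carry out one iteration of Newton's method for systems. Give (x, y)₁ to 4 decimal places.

At (3/2, -1/2): F = (-4.8750, -6.8750).
Jacobian J = [[-y^2 - 3, -2·x·y], [y^2 + 5·y, 2·x·y + 5·x + 1]].
At the point, J = [[-3.2500, 1.5000], [-2.2500, 7.0000]] (det J = -19.3750).
Solving J·Δ = −F gives Δ = (-1.2290, 0.5871).
Then the next iterate is (x, y)₁ = (0.2710, 0.0871).

(0.2710, 0.0871)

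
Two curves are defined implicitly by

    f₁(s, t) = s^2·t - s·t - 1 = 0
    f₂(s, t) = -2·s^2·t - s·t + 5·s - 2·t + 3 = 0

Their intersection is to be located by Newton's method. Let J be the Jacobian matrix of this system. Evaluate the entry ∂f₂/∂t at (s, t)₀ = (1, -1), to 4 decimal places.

-5.0000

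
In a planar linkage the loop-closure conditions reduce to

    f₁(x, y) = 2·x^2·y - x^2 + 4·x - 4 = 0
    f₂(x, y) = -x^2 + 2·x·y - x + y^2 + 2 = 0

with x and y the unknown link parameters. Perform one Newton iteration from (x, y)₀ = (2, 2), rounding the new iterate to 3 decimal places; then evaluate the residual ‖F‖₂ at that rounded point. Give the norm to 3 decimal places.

At (2, 2): F = (16.000, 8.000).
Jacobian J = [[4·x·y - 2·x + 4, 2·x^2], [-2·x + 2·y - 1, 2·x + 2·y]].
At the point, J = [[16.000, 8.000], [-1.000, 8.000]] (det J = 136.000).
Solving J·Δ = −F gives Δ = (-0.471, -1.059).
Then the next iterate is (x, y)₁ = (1.529, 0.941).
Re-evaluating at (1.529, 0.941): F = (4.17798, 1.89622), so ‖F‖₂ = 4.588.

4.588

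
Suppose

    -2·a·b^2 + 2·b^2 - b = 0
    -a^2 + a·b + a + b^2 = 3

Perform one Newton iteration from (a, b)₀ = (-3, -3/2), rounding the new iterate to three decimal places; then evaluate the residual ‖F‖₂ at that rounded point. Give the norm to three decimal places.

At (-3, -3/2): F = (19.500, -8.250).
Jacobian J = [[-2·b^2, -4·a·b + 4·b - 1], [-2·a + b + 1, a + 2·b]].
At the point, J = [[-4.500, -25.000], [5.500, -6.000]] (det J = 164.500).
Solving J·Δ = −F gives Δ = (1.965, 0.426).
Then the next iterate is (a, b)₁ = (-1.035, -1.074).
Re-evaluating at (-1.035, -1.074): F = (5.76865, -2.84116), so ‖F‖₂ = 6.430.

6.430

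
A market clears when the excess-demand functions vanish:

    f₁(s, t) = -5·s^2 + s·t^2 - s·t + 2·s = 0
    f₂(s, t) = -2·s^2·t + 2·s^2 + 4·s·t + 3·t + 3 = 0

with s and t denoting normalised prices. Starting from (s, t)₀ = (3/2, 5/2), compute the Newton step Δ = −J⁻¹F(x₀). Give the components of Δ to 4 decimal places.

(-2.6102, -3.5866)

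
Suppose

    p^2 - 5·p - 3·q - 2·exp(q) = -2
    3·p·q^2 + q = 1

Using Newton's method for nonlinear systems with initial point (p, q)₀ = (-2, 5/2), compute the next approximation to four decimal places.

(-1.3217, 1.6972)

At (-2, 5/2): F = (-15.864988, -36.0000).
Jacobian J = [[2·p - 5, -2·exp(q) - 3], [3·q^2, 6·p·q + 1]].
At the point, J = [[-9.0000, -27.364988], [18.7500, -29.0000]] (det J = 774.093524).
Solving J·Δ = −F gives Δ = (0.6783, -0.8028).
Then the next iterate is (p, q)₁ = (-1.3217, 1.6972).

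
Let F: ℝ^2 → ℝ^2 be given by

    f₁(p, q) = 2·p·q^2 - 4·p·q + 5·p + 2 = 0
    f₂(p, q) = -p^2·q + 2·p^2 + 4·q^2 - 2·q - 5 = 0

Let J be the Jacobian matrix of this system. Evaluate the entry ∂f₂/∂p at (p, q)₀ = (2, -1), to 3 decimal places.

∂f₂/∂p = -2·p·q + 4·p.
At (2, -1) this is 12.000.

12.000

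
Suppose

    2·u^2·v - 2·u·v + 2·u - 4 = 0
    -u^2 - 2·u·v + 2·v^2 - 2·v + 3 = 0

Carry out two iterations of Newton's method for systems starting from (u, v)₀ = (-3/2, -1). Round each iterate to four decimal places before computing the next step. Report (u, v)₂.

(-3.5962, 1.3776)

At (-3/2, -1): F = (-14.5000, 1.7500).
Jacobian J = [[4·u·v - 2·v + 2, 2·u^2 - 2·u], [-2·u - 2·v, -2·u + 4·v - 2]].
At the point, J = [[10.0000, 7.5000], [5.0000, -3.0000]] (det J = -67.5000).
Solving J·Δ = −F gives Δ = (0.4500, 1.3333).
Then the next iterate is (u, v)₁ = (-1.0500, 0.3333).
Round to (-1.0500, 0.3333) and repeat: F = (-4.665144, 2.153008), J = [[-0.066460, 4.3050], [1.4334, 1.4332]].
Δ = (-2.5462, 1.0443), so (u, v)₂ = (-3.5962, 1.3776).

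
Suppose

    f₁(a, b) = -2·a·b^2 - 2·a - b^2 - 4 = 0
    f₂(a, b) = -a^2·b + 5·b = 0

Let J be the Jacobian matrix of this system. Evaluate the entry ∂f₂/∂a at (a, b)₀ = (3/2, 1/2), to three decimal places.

∂f₂/∂a = -2·a·b.
At (3/2, 1/2) this is -1.500.

-1.500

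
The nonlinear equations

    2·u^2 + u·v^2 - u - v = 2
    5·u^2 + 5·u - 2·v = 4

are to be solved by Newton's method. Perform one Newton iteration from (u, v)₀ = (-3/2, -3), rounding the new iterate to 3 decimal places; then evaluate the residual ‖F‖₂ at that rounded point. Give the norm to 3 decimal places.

2.198

At (-3/2, -3): F = (-6.500, 5.750).
Jacobian J = [[4·u + v^2 - 1, 2·u·v - 1], [10·u + 5, -2]].
At the point, J = [[2.000, 8.000], [-10.000, -2.000]] (det J = 76.000).
Solving J·Δ = −F gives Δ = (0.434, 0.704).
Then the next iterate is (u, v)₁ = (-1.066, -2.296).
Re-evaluating at (-1.066, -2.296): F = (-1.98483, 0.94378), so ‖F‖₂ = 2.198.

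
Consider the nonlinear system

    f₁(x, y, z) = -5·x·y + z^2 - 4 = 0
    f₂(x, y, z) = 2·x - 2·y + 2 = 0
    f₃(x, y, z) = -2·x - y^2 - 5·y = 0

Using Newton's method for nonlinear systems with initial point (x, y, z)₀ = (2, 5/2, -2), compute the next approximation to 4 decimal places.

At (2, 5/2, -2): F = (-25.0000, 1.0000, -22.7500).
Jacobian J = [[-5·y, -5·x, 2·z], [2, -2, 0], [-2, -2·y - 5, 0]].
At the point, J = [[-12.5000, -10.0000, -4.0000], [2.0000, -2.0000, 0.0000], [-2.0000, -10.0000, 0.0000]] (det J = 96.0000).
Solving J·Δ = −F gives Δ = (-2.3125, -1.8125, 5.5078).
Then the next iterate is (x, y, z)₁ = (-0.3125, 0.6875, 3.5078).

(-0.3125, 0.6875, 3.5078)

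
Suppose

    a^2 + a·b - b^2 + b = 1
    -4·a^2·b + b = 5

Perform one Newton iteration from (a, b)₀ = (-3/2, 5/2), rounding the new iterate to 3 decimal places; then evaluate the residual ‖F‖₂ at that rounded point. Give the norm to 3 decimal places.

At (-3/2, 5/2): F = (-6.250, -25.000).
Jacobian J = [[2·a + b, a - 2·b + 1], [-8·a·b, -4·a^2 + 1]].
At the point, J = [[-0.500, -5.500], [30.000, -8.000]] (det J = 169.000).
Solving J·Δ = −F gives Δ = (0.518, -1.183).
Then the next iterate is (a, b)₁ = (-0.982, 1.317).
Re-evaluating at (-0.982, 1.317): F = (-1.74646, -8.76306), so ‖F‖₂ = 8.935.

8.935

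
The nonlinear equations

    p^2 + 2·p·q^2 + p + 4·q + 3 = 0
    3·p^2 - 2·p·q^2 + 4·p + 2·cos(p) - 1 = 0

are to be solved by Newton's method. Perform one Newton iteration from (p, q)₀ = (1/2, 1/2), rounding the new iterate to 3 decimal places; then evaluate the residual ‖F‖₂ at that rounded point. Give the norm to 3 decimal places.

At (1/2, 1/2): F = (6.000, 3.25517).
Jacobian J = [[2·p + 2·q^2 + 1, 4·p·q + 4], [6·p - 2·q^2 - 2·sin(p) + 4, -4·p·q]].
At the point, J = [[2.500, 5.000], [5.54115, -1.000]] (det J = -30.20574).
Solving J·Δ = −F gives Δ = (-0.737, -0.831).
Then the next iterate is (p, q)₁ = (-0.237, -0.331).
Re-evaluating at (-0.237, -0.331): F = (1.44324, 0.21653), so ‖F‖₂ = 1.459.

1.459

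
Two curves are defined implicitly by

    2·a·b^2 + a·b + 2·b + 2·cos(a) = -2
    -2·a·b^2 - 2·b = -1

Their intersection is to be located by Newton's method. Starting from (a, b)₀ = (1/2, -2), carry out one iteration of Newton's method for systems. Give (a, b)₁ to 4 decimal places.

(4.1556, 12.1224)

At (1/2, -2): F = (2.755165, 1.0000).
Jacobian J = [[2·b^2 + b - 2·sin(a), 4·a·b + a + 2], [-2·b^2, -4·a·b - 2]].
At the point, J = [[5.041149, -1.5000], [-8.0000, 2.0000]] (det J = -1.917702).
Solving J·Δ = −F gives Δ = (3.6556, 14.1224).
Then the next iterate is (a, b)₁ = (4.1556, 12.1224).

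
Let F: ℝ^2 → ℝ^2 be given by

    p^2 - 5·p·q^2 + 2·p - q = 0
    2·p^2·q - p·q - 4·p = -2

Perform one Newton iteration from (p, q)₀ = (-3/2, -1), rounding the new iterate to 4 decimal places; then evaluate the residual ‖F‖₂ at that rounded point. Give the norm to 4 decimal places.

At (-3/2, -1): F = (7.7500, 2.0000).
Jacobian J = [[2·p - 5·q^2 + 2, -10·p·q - 1], [4·p·q - q - 4, 2·p^2 - p]].
At the point, J = [[-6.0000, -16.0000], [3.0000, 6.0000]] (det J = 12.0000).
Solving J·Δ = −F gives Δ = (-6.5417, 2.9375).
Then the next iterate is (p, q)₁ = (-8.0417, 1.9375).
Re-evaluating at (-8.0417, 1.9375): F = (197.586978, 300.339732), so ‖F‖₂ = 359.5060.

359.5060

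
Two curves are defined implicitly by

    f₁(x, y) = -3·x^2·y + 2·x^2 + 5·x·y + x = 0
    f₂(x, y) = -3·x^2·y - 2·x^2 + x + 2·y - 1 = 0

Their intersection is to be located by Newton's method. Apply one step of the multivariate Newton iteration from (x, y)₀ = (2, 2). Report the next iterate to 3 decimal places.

(-7.500, 28.750)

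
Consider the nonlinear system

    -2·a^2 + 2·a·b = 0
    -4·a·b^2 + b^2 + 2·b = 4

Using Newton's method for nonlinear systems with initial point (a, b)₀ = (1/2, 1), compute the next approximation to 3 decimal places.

At (1/2, 1): F = (0.500, -3.000).
Jacobian J = [[-4·a + 2·b, 2·a], [-4·b^2, -8·a·b + 2·b + 2]].
At the point, J = [[0.000, 1.000], [-4.000, 0.000]] (det J = 4.000).
Solving J·Δ = −F gives Δ = (-0.750, -0.500).
Then the next iterate is (a, b)₁ = (-0.250, 0.500).

(-0.250, 0.500)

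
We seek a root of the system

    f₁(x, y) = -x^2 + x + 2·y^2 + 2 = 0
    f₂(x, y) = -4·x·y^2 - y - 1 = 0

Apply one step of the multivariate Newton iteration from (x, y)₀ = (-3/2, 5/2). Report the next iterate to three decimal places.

At (-3/2, 5/2): F = (10.750, 34.000).
Jacobian J = [[-2·x + 1, 4·y], [-4·y^2, -8·x·y - 1]].
At the point, J = [[4.000, 10.000], [-25.000, 29.000]] (det J = 366.000).
Solving J·Δ = −F gives Δ = (0.077, -1.106).
Then the next iterate is (x, y)₁ = (-1.423, 1.394).

(-1.423, 1.394)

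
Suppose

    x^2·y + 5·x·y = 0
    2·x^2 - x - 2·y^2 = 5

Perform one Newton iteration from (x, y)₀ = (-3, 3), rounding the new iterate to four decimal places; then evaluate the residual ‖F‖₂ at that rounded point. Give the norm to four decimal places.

33.0855

At (-3, 3): F = (-18.0000, -2.0000).
Jacobian J = [[2·x·y + 5·y, x^2 + 5·x], [4·x - 1, -4·y]].
At the point, J = [[-3.0000, -6.0000], [-13.0000, -12.0000]] (det J = -42.0000).
Solving J·Δ = −F gives Δ = (4.8571, -5.4286).
Then the next iterate is (x, y)₁ = (1.8571, -2.4286).
Re-evaluating at (1.8571, -2.4286): F = (-30.926571, -11.755655), so ‖F‖₂ = 33.0855.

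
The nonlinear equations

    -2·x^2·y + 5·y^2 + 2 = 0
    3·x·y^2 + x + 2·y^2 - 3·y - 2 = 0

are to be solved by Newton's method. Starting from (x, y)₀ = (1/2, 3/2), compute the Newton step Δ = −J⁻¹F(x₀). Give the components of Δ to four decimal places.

(0.4935, -0.7600)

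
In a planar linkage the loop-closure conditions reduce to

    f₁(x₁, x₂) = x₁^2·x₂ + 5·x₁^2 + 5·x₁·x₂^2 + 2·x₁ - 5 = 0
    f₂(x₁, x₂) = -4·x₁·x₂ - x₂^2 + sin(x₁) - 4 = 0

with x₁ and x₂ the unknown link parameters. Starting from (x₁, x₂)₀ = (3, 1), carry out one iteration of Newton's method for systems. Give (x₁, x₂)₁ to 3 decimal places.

(2.208, 0.078)

At (3, 1): F = (70.000, -16.85888).
Jacobian J = [[2·x₁·x₂ + 10·x₁ + 5·x₂^2 + 2, x₁^2 + 10·x₁·x₂], [-4·x₂ + cos(x₁), -4·x₁ - 2·x₂]].
At the point, J = [[43.000, 39.000], [-4.98999, -14.000]] (det J = -407.39029).
Solving J·Δ = −F gives Δ = (-0.792, -0.922).
Then the next iterate is (x₁, x₂)₁ = (2.208, 0.078).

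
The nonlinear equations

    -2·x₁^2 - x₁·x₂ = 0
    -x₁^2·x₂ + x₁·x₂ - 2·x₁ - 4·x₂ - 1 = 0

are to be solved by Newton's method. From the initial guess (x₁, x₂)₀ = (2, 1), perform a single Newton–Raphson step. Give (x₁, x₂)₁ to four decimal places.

(1.1364, -0.1136)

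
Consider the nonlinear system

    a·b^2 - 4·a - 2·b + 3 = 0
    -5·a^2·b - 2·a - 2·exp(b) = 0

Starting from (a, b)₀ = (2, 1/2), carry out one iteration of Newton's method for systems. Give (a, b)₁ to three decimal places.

At (2, 1/2): F = (-5.500, -17.29744).
Jacobian J = [[b^2 - 4, 2·a·b - 2], [-10·a·b - 2, -5·a^2 - 2·exp(b)]].
At the point, J = [[-3.750, 0.000], [-12.000, -23.29744]] (det J = 87.36541).
Solving J·Δ = −F gives Δ = (-1.467, 0.013).
Then the next iterate is (a, b)₁ = (0.533, 0.513).

(0.533, 0.513)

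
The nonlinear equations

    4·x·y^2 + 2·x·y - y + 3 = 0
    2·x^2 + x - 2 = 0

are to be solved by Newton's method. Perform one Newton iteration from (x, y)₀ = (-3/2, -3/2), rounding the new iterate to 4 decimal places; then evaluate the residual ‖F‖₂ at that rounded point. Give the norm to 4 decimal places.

At (-3/2, -3/2): F = (-4.5000, 1.0000).
Jacobian J = [[4·y^2 + 2·y, 8·x·y + 2·x - 1], [4·x + 1, 0]].
At the point, J = [[6.0000, 14.0000], [-5.0000, 0.0000]] (det J = 70.0000).
Solving J·Δ = −F gives Δ = (0.2000, 0.2357).
Then the next iterate is (x, y)₁ = (-1.3000, -1.2643).
Re-evaluating at (-1.3000, -1.2643): F = (-0.760483, 0.0800), so ‖F‖₂ = 0.7647.

0.7647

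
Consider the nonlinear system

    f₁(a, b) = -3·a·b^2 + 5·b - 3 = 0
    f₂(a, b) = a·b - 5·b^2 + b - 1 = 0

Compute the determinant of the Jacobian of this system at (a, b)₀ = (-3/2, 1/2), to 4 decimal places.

-0.6250

J = [[-3·b^2, -6·a·b + 5], [b, a - 10·b + 1]].
At the point, J = [[-0.7500, 9.5000], [0.5000, -5.5000]].
det J = -0.6250.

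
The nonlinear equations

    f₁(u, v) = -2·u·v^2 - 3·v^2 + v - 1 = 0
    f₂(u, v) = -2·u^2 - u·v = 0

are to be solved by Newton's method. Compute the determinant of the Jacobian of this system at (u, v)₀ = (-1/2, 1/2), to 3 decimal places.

J = [[-2·v^2, -4·u·v - 6·v + 1], [-4·u - v, -u]].
At the point, J = [[-0.500, -1.000], [1.500, 0.500]].
det J = 1.250.

1.250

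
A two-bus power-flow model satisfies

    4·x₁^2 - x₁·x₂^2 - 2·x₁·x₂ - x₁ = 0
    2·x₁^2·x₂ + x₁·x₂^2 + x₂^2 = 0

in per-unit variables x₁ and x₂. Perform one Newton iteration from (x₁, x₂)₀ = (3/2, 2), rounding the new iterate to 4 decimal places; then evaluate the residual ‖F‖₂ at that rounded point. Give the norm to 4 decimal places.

5.8275

At (3/2, 2): F = (-4.5000, 19.0000).
Jacobian J = [[8·x₁ - x₂^2 - 2·x₂ - 1, -2·x₁·x₂ - 2·x₁], [4·x₁·x₂ + x₂^2, 2·x₁^2 + 2·x₁·x₂ + 2·x₂]].
At the point, J = [[3.0000, -9.0000], [16.0000, 14.5000]] (det J = 187.5000).
Solving J·Δ = −F gives Δ = (-0.5640, -0.6880).
Then the next iterate is (x₁, x₂)₁ = (0.9360, 1.3120).
Re-evaluating at (0.9360, 1.3120): F = (-1.498858, 5.631398), so ‖F‖₂ = 5.8275.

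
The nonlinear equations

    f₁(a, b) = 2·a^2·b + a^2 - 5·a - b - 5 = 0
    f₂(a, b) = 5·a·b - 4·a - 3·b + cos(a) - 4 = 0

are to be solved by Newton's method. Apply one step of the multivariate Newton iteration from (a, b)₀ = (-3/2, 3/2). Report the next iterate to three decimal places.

At (-3/2, 3/2): F = (10.000, -13.67926).
Jacobian J = [[4·a·b + 2·a - 5, 2·a^2 - 1], [5·b - sin(a) - 4, 5·a - 3]].
At the point, J = [[-17.000, 3.500], [4.49749, -10.500]] (det J = 162.75877).
Solving J·Δ = −F gives Δ = (0.351, -1.152).
Then the next iterate is (a, b)₁ = (-1.149, 0.348).

(-1.149, 0.348)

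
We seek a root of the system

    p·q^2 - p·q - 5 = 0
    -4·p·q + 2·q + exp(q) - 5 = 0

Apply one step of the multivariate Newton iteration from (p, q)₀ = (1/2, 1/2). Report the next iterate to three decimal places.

(-20.000, -22.335)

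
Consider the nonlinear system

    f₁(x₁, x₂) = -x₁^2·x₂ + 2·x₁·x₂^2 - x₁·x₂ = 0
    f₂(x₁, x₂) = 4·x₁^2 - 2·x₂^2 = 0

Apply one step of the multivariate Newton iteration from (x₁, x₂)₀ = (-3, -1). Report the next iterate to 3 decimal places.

(-1.455, -0.227)

At (-3, -1): F = (0.000, 34.000).
Jacobian J = [[-2·x₁·x₂ + 2·x₂^2 - x₂, -x₁^2 + 4·x₁·x₂ - x₁], [8·x₁, -4·x₂]].
At the point, J = [[-3.000, 6.000], [-24.000, 4.000]] (det J = 132.000).
Solving J·Δ = −F gives Δ = (1.545, 0.773).
Then the next iterate is (x₁, x₂)₁ = (-1.455, -0.227).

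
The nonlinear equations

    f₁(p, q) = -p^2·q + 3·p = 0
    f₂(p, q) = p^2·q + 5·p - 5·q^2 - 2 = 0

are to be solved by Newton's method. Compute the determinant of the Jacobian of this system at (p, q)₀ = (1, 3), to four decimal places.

98.0000

J = [[-2·p·q + 3, -p^2], [2·p·q + 5, p^2 - 10·q]].
At the point, J = [[-3.0000, -1.0000], [11.0000, -29.0000]].
det J = 98.0000.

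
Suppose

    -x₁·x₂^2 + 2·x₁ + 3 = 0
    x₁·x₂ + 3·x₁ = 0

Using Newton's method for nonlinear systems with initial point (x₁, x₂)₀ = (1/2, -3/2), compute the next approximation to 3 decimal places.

At (1/2, -3/2): F = (2.875, 0.750).
Jacobian J = [[-x₂^2 + 2, -2·x₁·x₂], [x₂ + 3, x₁]].
At the point, J = [[-0.250, 1.500], [1.500, 0.500]] (det J = -2.375).
Solving J·Δ = −F gives Δ = (0.132, -1.895).
Then the next iterate is (x₁, x₂)₁ = (0.632, -3.395).

(0.632, -3.395)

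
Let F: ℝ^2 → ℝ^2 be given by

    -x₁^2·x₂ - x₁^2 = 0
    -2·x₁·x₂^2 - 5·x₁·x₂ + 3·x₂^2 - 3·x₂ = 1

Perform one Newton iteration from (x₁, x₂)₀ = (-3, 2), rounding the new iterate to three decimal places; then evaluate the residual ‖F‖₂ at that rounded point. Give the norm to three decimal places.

18.047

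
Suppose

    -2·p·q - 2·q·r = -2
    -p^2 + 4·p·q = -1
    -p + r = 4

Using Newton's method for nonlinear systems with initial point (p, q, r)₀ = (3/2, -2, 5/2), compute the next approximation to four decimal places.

At (3/2, -2, 5/2): F = (18.0000, -13.2500, -3.0000).
Jacobian J = [[-2·q, -2·p - 2·r, -2·q], [-2·p + 4·q, 4·p, 0], [-1, 0, 1]].
At the point, J = [[4.0000, -8.0000, 4.0000], [-11.0000, 6.0000, 0.0000], [-1.0000, 0.0000, 1.0000]] (det J = -40.0000).
Solving J·Δ = −F gives Δ = (1.8500, 5.6000, 4.8500).
Then the next iterate is (p, q, r)₁ = (3.3500, 3.6000, 7.3500).

(3.3500, 3.6000, 7.3500)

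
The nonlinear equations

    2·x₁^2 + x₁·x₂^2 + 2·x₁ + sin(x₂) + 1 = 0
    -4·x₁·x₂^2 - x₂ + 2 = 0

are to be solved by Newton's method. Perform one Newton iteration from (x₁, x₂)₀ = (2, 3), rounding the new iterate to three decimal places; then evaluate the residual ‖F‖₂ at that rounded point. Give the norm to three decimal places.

18.493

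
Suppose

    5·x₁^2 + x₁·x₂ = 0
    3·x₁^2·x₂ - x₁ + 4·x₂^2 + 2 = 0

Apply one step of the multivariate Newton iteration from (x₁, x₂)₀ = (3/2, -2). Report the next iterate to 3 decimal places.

At (3/2, -2): F = (8.250, 3.000).
Jacobian J = [[10·x₁ + x₂, x₁], [6·x₁·x₂ - 1, 3·x₁^2 + 8·x₂]].
At the point, J = [[13.000, 1.500], [-19.000, -9.250]] (det J = -91.750).
Solving J·Δ = −F gives Δ = (-0.881, 2.134).
Then the next iterate is (x₁, x₂)₁ = (0.619, 0.134).

(0.619, 0.134)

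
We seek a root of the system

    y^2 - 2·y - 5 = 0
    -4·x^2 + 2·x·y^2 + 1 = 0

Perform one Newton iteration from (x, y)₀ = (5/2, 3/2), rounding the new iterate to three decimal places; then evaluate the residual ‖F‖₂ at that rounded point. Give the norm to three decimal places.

553.517

At (5/2, 3/2): F = (-5.750, -12.750).
Jacobian J = [[0, 2·y - 2], [-8·x + 2·y^2, 4·x·y]].
At the point, J = [[0.000, 1.000], [-15.500, 15.000]] (det J = 15.500).
Solving J·Δ = −F gives Δ = (4.742, 5.750).
Then the next iterate is (x, y)₁ = (7.242, 7.250).
Re-evaluating at (7.242, 7.250): F = (33.06250, 552.52899), so ‖F‖₂ = 553.517.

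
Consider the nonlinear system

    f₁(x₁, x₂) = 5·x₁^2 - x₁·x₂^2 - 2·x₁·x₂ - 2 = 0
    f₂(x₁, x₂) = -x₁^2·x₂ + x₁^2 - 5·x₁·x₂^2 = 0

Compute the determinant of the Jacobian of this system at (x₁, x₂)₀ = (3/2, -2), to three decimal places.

J = [[10·x₁ - x₂^2 - 2·x₂, -2·x₁·x₂ - 2·x₁], [-2·x₁·x₂ + 2·x₁ - 5·x₂^2, -x₁^2 - 10·x₁·x₂]].
At the point, J = [[15.000, 3.000], [-11.000, 27.750]].
det J = 449.250.

449.250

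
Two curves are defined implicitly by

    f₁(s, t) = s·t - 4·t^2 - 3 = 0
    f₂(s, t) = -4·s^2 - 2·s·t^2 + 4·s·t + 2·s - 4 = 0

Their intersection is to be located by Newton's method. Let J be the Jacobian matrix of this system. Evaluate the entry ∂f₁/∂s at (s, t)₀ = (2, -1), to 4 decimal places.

-1.0000

∂f₁/∂s = t.
At (2, -1) this is -1.0000.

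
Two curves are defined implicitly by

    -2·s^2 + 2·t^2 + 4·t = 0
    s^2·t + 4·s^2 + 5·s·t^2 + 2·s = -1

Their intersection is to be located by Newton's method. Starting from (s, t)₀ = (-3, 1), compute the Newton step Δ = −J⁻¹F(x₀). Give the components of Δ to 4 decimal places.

(0.7647, 0.3529)

At (-3, 1): F = (-12.0000, 25.0000).
Jacobian J = [[-4·s, 4·t + 4], [2·s·t + 8·s + 5·t^2 + 2, s^2 + 10·s·t]].
At the point, J = [[12.0000, 8.0000], [-23.0000, -21.0000]] (det J = -68.0000).
Solving J·Δ = −F gives Δ = (0.7647, 0.3529).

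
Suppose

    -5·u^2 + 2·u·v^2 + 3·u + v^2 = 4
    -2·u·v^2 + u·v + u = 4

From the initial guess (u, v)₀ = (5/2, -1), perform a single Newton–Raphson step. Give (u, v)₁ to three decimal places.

(1.114, -0.502)

At (5/2, -1): F = (-21.750, -9.000).
Jacobian J = [[-10·u + 2·v^2 + 3, 4·u·v + 2·v], [-2·v^2 + v + 1, -4·u·v + u]].
At the point, J = [[-20.000, -12.000], [-2.000, 12.500]] (det J = -274.000).
Solving J·Δ = −F gives Δ = (-1.386, 0.498).
Then the next iterate is (u, v)₁ = (1.114, -0.502).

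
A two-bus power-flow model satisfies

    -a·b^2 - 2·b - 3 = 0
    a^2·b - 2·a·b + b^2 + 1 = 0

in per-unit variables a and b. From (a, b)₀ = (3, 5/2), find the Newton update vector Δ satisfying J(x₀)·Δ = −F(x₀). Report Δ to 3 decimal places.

(-0.306, -1.461)

At (3, 5/2): F = (-26.750, 14.750).
Jacobian J = [[-b^2, -2·a·b - 2], [2·a·b - 2·b, a^2 - 2·a + 2·b]].
At the point, J = [[-6.250, -17.000], [10.000, 8.000]] (det J = 120.000).
Solving J·Δ = −F gives Δ = (-0.306, -1.461).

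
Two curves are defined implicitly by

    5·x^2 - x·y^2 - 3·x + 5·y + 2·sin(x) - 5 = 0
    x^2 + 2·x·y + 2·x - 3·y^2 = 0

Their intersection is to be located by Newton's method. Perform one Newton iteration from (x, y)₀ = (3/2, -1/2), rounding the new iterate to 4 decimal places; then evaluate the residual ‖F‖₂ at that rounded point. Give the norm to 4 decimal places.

2.0018

At (3/2, -1/2): F = (0.869990, 3.0000).
Jacobian J = [[10·x - y^2 + 2·cos(x) - 3, -2·x·y + 5], [2·x + 2·y + 2, 2·x - 6·y]].
At the point, J = [[11.891474, 6.5000], [4.0000, 6.0000]] (det J = 45.348846).
Solving J·Δ = −F gives Δ = (0.3149, -0.7099).
Then the next iterate is (x, y)₁ = (1.8149, -1.2099).
Re-evaluating at (1.8149, -1.2099): F = (-0.740937, -1.859607), so ‖F‖₂ = 2.0018.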